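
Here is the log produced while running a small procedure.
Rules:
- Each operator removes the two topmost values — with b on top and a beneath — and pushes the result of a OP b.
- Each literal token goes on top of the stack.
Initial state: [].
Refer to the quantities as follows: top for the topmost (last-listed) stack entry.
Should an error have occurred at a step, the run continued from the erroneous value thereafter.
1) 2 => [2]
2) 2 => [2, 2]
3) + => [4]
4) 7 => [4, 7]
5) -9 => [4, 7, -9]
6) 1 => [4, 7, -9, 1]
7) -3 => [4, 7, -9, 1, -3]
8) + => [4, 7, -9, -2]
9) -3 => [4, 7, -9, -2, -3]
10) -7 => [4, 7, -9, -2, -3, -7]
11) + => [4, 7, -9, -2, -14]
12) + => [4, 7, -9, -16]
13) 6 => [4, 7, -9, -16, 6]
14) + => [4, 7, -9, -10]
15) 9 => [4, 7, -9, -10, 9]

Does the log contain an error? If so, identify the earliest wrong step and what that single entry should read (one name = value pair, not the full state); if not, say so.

step 11, top = -10

1. push 2: top = 2 (no discrepancy)
2. push 2: top = 2 (consistent with the log)
3. 2 + 2 = 4 (verified)
4. push 7: top = 7 (matches)
5. push -9: top = -9 (confirmed correct)
6. push 1: top = 1 (checks out)
7. push -3: top = -3 (confirmed correct)
8. 1 + -3 = -2 (verified)
9. push -3: top = -3 (in agreement)
10. push -7: top = -7 (same as recorded)
11. -3 + -7 = -10 (the log has a different value)
Conclusion: step 11 carries the first error; the entry should be top = -10.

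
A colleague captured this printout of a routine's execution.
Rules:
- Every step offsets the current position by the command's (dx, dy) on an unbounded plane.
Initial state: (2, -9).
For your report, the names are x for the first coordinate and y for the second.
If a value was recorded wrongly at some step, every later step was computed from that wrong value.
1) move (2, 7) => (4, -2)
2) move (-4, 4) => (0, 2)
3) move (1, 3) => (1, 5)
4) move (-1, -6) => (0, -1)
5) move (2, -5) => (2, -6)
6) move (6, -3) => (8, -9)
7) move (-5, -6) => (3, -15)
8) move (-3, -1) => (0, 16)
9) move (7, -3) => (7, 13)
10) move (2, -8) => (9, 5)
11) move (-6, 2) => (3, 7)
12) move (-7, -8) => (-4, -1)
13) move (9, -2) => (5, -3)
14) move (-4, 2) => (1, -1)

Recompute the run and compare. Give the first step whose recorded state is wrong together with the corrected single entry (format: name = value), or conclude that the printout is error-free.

step 8, y = -16

Step 1: x = 2 + (2) = 4, y = -9 + (7) = -2 — no discrepancy.
Step 2: x = 4 + (-4) = 0, y = -2 + (4) = 2 — matches.
Step 3: x = 0 + (1) = 1, y = 2 + (3) = 5 — in agreement.
Step 4: x = 1 + (-1) = 0, y = 5 + (-6) = -1 — agrees with the printout.
Step 5: x = 0 + (2) = 2, y = -1 + (-5) = -6 — matches.
Step 6: x = 2 + (6) = 8, y = -6 + (-3) = -9 — matches.
Step 7: x = 8 + (-5) = 3, y = -9 + (-6) = -15 — in agreement.
Step 8: x = 3 + (-3) = 0, y = -15 + (-1) = -16 — a discrepancy with the printout.
So the first discrepancy is step 8, where the right value is y = -16.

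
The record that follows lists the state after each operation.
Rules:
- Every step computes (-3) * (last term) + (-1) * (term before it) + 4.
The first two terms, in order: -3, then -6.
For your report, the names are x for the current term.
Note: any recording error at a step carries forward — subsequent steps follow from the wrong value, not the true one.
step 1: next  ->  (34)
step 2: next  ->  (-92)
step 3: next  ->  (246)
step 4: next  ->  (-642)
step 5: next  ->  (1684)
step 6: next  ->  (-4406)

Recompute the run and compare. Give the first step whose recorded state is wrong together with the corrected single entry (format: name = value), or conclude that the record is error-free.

Step 1: x = -3*(-6) + (-1)*(-3) + (4) = 25 — first mismatch against the record.
Step 1 is the first one off; corrected, x = 25.

step 1, x = 25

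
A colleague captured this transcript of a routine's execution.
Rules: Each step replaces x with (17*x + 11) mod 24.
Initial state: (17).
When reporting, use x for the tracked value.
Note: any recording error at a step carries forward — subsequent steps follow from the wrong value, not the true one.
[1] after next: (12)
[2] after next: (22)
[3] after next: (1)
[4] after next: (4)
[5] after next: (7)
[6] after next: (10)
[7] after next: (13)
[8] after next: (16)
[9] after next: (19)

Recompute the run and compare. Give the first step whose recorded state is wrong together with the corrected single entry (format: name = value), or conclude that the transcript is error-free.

step 1: x = (17*17 + 11) mod 24 = 12 -> confirmed correct
step 2: x = (17*12 + 11) mod 24 = 23 -> the recorded entry deviates here
The audit stops at step 2: the recorded entry is wrong and should be x = 23.

step 2, x = 23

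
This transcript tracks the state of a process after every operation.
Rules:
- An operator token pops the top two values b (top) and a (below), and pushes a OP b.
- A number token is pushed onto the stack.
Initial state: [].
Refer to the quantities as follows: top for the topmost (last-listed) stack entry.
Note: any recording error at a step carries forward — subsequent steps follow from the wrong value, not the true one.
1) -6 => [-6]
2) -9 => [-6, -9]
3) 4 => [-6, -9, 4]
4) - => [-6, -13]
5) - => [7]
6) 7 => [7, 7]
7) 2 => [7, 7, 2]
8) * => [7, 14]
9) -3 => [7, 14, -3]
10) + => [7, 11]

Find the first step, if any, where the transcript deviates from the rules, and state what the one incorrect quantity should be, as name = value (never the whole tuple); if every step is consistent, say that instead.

Recomputing the run from the initial state:
step 1: [-6]
step 2: [-6, -9]
step 3: [-6, -9, 4]
step 4: [-6, -13]
step 5: [7]
step 6: [7, 7]
step 7: [7, 7, 2]
step 8: [7, 14]
step 9: [7, 14, -3]
step 10: [7, 11]
This matches the transcript at every step.

no error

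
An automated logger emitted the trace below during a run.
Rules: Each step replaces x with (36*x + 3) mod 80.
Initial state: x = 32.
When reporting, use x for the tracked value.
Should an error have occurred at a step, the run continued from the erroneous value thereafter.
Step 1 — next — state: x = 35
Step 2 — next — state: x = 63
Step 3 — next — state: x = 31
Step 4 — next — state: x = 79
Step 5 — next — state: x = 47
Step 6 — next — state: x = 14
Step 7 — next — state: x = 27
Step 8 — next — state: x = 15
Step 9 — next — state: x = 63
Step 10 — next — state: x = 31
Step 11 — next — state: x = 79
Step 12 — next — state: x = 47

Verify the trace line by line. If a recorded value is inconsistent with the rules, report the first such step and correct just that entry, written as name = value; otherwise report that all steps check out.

step 6, x = 15

1. x = (36*32 + 3) mod 80 = 35 (no discrepancy)
2. x = (36*35 + 3) mod 80 = 63 (same as recorded)
3. x = (36*63 + 3) mod 80 = 31 (no discrepancy)
4. x = (36*31 + 3) mod 80 = 79 (consistent with the trace)
5. x = (36*79 + 3) mod 80 = 47 (same as recorded)
6. x = (36*47 + 3) mod 80 = 15 (the recorded entry deviates here)
First incorrect step: 6; the correct value is x = 15.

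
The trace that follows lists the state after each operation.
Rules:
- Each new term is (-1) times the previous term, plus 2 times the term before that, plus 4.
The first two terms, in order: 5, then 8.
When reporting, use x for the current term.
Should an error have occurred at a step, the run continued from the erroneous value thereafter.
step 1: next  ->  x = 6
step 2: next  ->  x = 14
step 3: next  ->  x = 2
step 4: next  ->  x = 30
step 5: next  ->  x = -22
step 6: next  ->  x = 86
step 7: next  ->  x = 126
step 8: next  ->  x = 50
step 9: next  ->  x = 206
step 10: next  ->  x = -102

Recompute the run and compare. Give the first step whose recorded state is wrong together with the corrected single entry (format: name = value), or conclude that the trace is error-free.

step 7, x = -126

1. x = -1*(8) + (2)*(5) + (4) = 6 (confirmed correct)
2. x = -1*(6) + (2)*(8) + (4) = 14 (exactly as logged)
3. x = -1*(14) + (2)*(6) + (4) = 2 (same as recorded)
4. x = -1*(2) + (2)*(14) + (4) = 30 (same as recorded)
5. x = -1*(30) + (2)*(2) + (4) = -22 (no discrepancy)
6. x = -1*(-22) + (2)*(30) + (4) = 86 (checks out)
7. x = -1*(86) + (2)*(-22) + (4) = -126 (the recorded entry deviates here)
So the first discrepancy is step 7, where the right value is x = -126.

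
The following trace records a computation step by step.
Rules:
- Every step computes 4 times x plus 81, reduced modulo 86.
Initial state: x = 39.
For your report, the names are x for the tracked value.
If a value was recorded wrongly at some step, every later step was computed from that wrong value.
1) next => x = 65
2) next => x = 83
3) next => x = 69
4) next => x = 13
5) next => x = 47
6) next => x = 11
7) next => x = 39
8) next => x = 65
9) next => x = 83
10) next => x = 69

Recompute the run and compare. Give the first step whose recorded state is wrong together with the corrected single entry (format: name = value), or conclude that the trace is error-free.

no error

Recomputing the run from the initial state:
step 1: x = 65
step 2: x = 83
step 3: x = 69
step 4: x = 13
step 5: x = 47
step 6: x = 11
step 7: x = 39
step 8: x = 65
step 9: x = 83
step 10: x = 69
This matches the trace at every step.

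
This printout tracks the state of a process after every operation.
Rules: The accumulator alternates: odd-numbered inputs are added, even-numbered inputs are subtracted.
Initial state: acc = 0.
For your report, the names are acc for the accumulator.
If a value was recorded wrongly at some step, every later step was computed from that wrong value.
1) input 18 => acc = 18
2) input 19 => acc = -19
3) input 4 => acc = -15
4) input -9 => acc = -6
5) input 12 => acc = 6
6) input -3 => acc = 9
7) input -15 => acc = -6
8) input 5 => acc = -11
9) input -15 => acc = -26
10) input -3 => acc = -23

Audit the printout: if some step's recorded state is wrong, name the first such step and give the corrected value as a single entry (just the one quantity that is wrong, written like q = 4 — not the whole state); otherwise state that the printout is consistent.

Recomputing the run from the initial state:
step 1: acc = 18
step 2: acc = -1
step 3: acc = 3
step 4: acc = 12
step 5: acc = 24
step 6: acc = 27
step 7: acc = 12
step 8: acc = 7
step 9: acc = -8
step 10: acc = -5
The first disagreement with the printout is at step 2, where the value should be acc = -1.

step 2, acc = -1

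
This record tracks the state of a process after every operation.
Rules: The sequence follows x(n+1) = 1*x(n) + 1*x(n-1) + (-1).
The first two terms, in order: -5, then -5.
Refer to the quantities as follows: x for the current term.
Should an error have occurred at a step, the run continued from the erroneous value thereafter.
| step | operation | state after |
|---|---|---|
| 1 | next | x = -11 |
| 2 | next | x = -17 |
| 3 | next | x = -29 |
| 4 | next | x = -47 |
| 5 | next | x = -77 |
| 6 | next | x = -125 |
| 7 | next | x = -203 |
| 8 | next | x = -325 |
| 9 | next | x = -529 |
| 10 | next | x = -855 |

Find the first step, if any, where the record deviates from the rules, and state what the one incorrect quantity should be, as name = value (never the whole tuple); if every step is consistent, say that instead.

step 8, x = -329

step 1: x = 1*(-5) + (1)*(-5) + (-1) = -11 -> no discrepancy
step 2: x = 1*(-11) + (1)*(-5) + (-1) = -17 -> checks out
step 3: x = 1*(-17) + (1)*(-11) + (-1) = -29 -> in agreement
step 4: x = 1*(-29) + (1)*(-17) + (-1) = -47 -> agrees with the record
step 5: x = 1*(-47) + (1)*(-29) + (-1) = -77 -> consistent with the record
step 6: x = 1*(-77) + (1)*(-47) + (-1) = -125 -> agrees with the record
step 7: x = 1*(-125) + (1)*(-77) + (-1) = -203 -> consistent with the record
step 8: x = 1*(-203) + (1)*(-125) + (-1) = -329 -> the entry is off here
That makes step 8 the first incorrect line — x = -329 is what it should show.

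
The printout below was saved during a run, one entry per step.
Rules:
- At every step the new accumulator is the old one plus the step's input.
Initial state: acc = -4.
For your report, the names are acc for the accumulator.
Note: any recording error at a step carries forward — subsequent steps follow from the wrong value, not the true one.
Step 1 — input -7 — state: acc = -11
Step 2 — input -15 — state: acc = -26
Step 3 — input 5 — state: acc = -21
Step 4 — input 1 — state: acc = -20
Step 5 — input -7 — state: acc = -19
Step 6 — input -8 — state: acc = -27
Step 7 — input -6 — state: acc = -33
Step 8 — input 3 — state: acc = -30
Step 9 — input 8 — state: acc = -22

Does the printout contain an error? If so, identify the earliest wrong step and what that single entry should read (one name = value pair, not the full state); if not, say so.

Recomputing the run from the initial state:
step 1: acc = -11
step 2: acc = -26
step 3: acc = -21
step 4: acc = -20
step 5: acc = -27
step 6: acc = -35
step 7: acc = -41
step 8: acc = -38
step 9: acc = -30
The first disagreement with the printout is at step 5, where the value should be acc = -27.

step 5, acc = -27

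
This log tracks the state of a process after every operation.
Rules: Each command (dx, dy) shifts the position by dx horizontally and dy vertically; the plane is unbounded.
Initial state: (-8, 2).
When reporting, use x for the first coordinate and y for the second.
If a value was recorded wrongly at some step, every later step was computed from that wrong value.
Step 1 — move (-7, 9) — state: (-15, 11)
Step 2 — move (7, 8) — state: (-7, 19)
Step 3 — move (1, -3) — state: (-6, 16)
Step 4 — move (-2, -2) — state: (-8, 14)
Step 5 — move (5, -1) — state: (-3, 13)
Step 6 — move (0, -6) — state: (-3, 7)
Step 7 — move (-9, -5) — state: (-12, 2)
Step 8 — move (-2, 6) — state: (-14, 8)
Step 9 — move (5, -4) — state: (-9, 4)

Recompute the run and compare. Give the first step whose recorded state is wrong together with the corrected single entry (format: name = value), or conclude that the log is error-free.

Recomputing the run from the initial state:
step 1: x = -15, y = 11
step 2: x = -8, y = 19
step 3: x = -7, y = 16
step 4: x = -9, y = 14
step 5: x = -4, y = 13
step 6: x = -4, y = 7
step 7: x = -13, y = 2
step 8: x = -15, y = 8
step 9: x = -10, y = 4
The first disagreement with the log is at step 2, where the value should be x = -8.

step 2, x = -8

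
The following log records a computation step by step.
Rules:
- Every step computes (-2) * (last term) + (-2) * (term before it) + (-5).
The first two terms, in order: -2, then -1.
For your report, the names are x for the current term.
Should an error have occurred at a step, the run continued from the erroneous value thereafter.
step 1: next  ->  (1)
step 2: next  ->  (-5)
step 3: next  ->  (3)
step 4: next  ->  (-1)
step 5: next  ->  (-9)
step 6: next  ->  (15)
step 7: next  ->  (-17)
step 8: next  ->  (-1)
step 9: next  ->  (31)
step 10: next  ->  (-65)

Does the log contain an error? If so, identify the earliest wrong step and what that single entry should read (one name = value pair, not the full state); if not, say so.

no error

1. x = -2*(-1) + (-2)*(-2) + (-5) = 1 (checks out)
2. x = -2*(1) + (-2)*(-1) + (-5) = -5 (verified)
3. x = -2*(-5) + (-2)*(1) + (-5) = 3 (same as recorded)
4. x = -2*(3) + (-2)*(-5) + (-5) = -1 (in agreement)
5. x = -2*(-1) + (-2)*(3) + (-5) = -9 (matches)
6. x = -2*(-9) + (-2)*(-1) + (-5) = 15 (agrees with the log)
7. x = -2*(15) + (-2)*(-9) + (-5) = -17 (agrees with the log)
8. x = -2*(-17) + (-2)*(15) + (-5) = -1 (exactly as logged)
9. x = -2*(-1) + (-2)*(-17) + (-5) = 31 (agrees with the log)
10. x = -2*(31) + (-2)*(-1) + (-5) = -65 (no discrepancy)
Nothing is out of place; the run is error-free.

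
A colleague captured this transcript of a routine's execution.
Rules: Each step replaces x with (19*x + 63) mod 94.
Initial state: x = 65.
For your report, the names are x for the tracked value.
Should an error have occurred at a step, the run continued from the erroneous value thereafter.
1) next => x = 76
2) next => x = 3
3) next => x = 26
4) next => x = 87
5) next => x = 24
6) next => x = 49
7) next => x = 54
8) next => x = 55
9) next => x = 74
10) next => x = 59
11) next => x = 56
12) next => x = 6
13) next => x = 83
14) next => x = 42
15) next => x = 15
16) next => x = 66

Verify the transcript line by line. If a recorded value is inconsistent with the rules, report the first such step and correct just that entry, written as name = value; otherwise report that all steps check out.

step 12, x = 93

1. x = (19*65 + 63) mod 94 = 76 (consistent with the transcript)
2. x = (19*76 + 63) mod 94 = 3 (in agreement)
3. x = (19*3 + 63) mod 94 = 26 (in agreement)
4. x = (19*26 + 63) mod 94 = 87 (same as recorded)
5. x = (19*87 + 63) mod 94 = 24 (verified)
6. x = (19*24 + 63) mod 94 = 49 (same as recorded)
7. x = (19*49 + 63) mod 94 = 54 (confirmed correct)
8. x = (19*54 + 63) mod 94 = 55 (same as recorded)
9. x = (19*55 + 63) mod 94 = 74 (consistent with the transcript)
10. x = (19*74 + 63) mod 94 = 59 (checks out)
11. x = (19*59 + 63) mod 94 = 56 (verified)
12. x = (19*56 + 63) mod 94 = 93 (the transcript has a different value)
Step 12 is the first one off; corrected, x = 93.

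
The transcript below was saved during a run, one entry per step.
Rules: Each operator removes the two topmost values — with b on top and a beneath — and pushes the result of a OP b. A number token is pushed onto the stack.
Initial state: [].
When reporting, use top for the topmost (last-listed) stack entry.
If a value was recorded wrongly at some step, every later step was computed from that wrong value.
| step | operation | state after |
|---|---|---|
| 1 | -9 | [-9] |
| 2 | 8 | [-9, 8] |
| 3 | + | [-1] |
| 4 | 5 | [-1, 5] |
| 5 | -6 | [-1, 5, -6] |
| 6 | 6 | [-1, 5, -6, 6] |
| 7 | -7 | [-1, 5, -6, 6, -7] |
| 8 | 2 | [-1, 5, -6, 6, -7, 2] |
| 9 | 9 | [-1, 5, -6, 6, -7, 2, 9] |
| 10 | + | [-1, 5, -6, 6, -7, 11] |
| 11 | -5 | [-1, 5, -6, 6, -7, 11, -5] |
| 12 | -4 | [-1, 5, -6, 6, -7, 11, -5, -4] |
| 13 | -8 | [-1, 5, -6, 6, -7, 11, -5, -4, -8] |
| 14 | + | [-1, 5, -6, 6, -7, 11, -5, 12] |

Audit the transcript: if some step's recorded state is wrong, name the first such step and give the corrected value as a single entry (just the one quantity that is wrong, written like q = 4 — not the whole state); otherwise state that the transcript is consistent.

Recomputing the run from the initial state:
step 1: [-9]
step 2: [-9, 8]
step 3: [-1]
step 4: [-1, 5]
step 5: [-1, 5, -6]
step 6: [-1, 5, -6, 6]
step 7: [-1, 5, -6, 6, -7]
step 8: [-1, 5, -6, 6, -7, 2]
step 9: [-1, 5, -6, 6, -7, 2, 9]
step 10: [-1, 5, -6, 6, -7, 11]
step 11: [-1, 5, -6, 6, -7, 11, -5]
step 12: [-1, 5, -6, 6, -7, 11, -5, -4]
step 13: [-1, 5, -6, 6, -7, 11, -5, -4, -8]
step 14: [-1, 5, -6, 6, -7, 11, -5, -12]
The first disagreement with the transcript is at step 14, where the value should be top = -12.

step 14, top = -12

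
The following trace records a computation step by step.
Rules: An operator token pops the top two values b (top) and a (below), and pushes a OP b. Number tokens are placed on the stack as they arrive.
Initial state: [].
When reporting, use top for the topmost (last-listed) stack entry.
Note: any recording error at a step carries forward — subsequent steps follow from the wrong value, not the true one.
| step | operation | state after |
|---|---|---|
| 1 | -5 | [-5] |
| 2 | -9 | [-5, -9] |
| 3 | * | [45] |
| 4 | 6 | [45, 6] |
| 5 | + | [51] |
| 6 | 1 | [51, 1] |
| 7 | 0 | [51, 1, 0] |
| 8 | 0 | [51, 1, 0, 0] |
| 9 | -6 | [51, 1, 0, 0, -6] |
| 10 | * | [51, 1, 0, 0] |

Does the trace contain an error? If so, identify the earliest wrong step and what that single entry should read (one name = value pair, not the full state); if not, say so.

no error

Recomputing the run from the initial state:
step 1: [-5]
step 2: [-5, -9]
step 3: [45]
step 4: [45, 6]
step 5: [51]
step 6: [51, 1]
step 7: [51, 1, 0]
step 8: [51, 1, 0, 0]
step 9: [51, 1, 0, 0, -6]
step 10: [51, 1, 0, 0]
This matches the trace at every step.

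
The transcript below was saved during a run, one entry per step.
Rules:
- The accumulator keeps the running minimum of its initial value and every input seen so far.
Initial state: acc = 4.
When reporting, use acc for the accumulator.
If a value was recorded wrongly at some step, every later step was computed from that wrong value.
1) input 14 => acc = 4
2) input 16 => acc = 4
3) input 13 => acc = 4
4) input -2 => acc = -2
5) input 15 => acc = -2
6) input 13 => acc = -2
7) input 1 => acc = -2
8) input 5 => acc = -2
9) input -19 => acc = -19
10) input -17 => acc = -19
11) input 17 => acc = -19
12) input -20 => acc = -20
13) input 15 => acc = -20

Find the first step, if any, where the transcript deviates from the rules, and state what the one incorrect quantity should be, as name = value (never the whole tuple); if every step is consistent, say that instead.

no error

Step 1: acc = min(4, 14) = 4 — no discrepancy.
Step 2: acc = min(4, 16) = 4 — confirmed correct.
Step 3: acc = min(4, 13) = 4 — exactly as logged.
Step 4: acc = min(4, -2) = -2 — matches.
Step 5: acc = min(-2, 15) = -2 — verified.
Step 6: acc = min(-2, 13) = -2 — checks out.
Step 7: acc = min(-2, 1) = -2 — consistent with the transcript.
Step 8: acc = min(-2, 5) = -2 — in agreement.
Step 9: acc = min(-2, -19) = -19 — checks out.
Step 10: acc = min(-19, -17) = -19 — matches.
Step 11: acc = min(-19, 17) = -19 — matches.
Step 12: acc = min(-19, -20) = -20 — confirmed correct.
Step 13: acc = min(-20, 15) = -20 — matches.
Nothing is out of place; the run is error-free.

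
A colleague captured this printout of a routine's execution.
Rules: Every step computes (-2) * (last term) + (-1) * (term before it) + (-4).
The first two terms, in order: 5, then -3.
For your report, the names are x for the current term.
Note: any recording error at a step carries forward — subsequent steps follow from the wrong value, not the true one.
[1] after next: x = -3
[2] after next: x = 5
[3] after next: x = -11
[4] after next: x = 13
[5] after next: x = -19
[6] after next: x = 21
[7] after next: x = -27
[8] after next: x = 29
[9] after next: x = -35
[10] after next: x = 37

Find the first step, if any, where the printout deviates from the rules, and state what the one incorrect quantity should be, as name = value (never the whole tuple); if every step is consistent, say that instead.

Recomputing the run from the initial state:
step 1: x = -3
step 2: x = 5
step 3: x = -11
step 4: x = 13
step 5: x = -19
step 6: x = 21
step 7: x = -27
step 8: x = 29
step 9: x = -35
step 10: x = 37
This matches the printout at every step.

no error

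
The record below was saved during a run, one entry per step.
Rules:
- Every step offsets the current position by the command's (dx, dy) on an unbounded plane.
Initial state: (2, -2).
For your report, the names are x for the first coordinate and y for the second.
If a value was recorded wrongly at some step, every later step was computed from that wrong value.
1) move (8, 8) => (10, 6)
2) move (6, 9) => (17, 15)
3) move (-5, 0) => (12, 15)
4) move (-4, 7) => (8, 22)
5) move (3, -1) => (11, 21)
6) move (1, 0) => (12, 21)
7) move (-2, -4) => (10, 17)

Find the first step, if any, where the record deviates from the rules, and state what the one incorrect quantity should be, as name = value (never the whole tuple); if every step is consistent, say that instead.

1. x = 2 + (8) = 10, y = -2 + (8) = 6 (agrees with the record)
2. x = 10 + (6) = 16, y = 6 + (9) = 15 (the recorded entry deviates here)
First incorrect step: 2; the correct value is x = 16.

step 2, x = 16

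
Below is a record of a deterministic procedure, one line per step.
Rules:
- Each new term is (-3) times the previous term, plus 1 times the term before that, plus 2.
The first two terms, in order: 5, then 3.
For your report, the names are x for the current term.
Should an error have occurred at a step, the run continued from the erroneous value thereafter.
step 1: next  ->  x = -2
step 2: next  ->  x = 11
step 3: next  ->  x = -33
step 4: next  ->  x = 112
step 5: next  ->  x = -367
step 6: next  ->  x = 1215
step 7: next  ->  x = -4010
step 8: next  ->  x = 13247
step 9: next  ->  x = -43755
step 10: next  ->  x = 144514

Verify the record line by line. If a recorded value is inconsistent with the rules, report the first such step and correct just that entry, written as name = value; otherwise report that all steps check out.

1. x = -3*(3) + (1)*(5) + (2) = -2 (confirmed correct)
2. x = -3*(-2) + (1)*(3) + (2) = 11 (consistent with the record)
3. x = -3*(11) + (1)*(-2) + (2) = -33 (checks out)
4. x = -3*(-33) + (1)*(11) + (2) = 112 (in agreement)
5. x = -3*(112) + (1)*(-33) + (2) = -367 (agrees with the record)
6. x = -3*(-367) + (1)*(112) + (2) = 1215 (consistent with the record)
7. x = -3*(1215) + (1)*(-367) + (2) = -4010 (exactly as logged)
8. x = -3*(-4010) + (1)*(1215) + (2) = 13247 (in agreement)
9. x = -3*(13247) + (1)*(-4010) + (2) = -43749 (the record has a different value)
Conclusion: step 9 carries the first error; the entry should be x = -43749.

step 9, x = -43749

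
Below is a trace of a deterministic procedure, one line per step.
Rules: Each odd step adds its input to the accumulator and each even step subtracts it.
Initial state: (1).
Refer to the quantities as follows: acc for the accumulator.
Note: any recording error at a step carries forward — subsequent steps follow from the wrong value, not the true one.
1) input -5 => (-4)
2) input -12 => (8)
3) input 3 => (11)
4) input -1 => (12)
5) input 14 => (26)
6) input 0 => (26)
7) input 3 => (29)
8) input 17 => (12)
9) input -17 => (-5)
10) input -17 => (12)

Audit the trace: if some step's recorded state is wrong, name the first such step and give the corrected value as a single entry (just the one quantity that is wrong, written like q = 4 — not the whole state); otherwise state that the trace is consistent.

no error

Recomputing the run from the initial state:
step 1: acc = -4
step 2: acc = 8
step 3: acc = 11
step 4: acc = 12
step 5: acc = 26
step 6: acc = 26
step 7: acc = 29
step 8: acc = 12
step 9: acc = -5
step 10: acc = 12
This matches the trace at every step.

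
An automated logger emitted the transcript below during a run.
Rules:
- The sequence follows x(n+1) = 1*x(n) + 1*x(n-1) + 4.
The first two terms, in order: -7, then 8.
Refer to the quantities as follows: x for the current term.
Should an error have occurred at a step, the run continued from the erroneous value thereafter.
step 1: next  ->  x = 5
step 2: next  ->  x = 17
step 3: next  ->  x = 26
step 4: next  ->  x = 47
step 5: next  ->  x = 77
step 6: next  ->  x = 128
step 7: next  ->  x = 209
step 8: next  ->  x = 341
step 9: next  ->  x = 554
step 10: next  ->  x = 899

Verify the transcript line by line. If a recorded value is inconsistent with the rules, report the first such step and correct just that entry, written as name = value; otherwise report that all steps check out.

no error

Recomputing the run from the initial state:
step 1: x = 5
step 2: x = 17
step 3: x = 26
step 4: x = 47
step 5: x = 77
step 6: x = 128
step 7: x = 209
step 8: x = 341
step 9: x = 554
step 10: x = 899
This matches the transcript at every step.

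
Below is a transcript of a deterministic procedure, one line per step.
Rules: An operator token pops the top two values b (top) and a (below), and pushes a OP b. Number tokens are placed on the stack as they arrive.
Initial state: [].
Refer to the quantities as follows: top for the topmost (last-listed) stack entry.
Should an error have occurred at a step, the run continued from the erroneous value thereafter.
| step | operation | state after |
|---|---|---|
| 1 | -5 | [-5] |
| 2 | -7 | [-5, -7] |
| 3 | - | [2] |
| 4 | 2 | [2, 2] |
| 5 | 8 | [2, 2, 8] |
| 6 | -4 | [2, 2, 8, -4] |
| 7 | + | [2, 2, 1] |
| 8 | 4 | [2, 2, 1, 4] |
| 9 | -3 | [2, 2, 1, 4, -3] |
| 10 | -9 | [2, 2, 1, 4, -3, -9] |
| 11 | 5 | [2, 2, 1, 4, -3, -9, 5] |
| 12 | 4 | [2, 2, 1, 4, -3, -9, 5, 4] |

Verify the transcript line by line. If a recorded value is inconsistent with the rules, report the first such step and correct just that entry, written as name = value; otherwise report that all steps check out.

Step 1: push -5: top = -5 — verified.
Step 2: push -7: top = -7 — verified.
Step 3: -5 - -7 = 2 — no discrepancy.
Step 4: push 2: top = 2 — in agreement.
Step 5: push 8: top = 8 — verified.
Step 6: push -4: top = -4 — in agreement.
Step 7: 8 + -4 = 4 — not what was recorded.
That makes step 7 the first incorrect line — top = 4 is what it should show.

step 7, top = 4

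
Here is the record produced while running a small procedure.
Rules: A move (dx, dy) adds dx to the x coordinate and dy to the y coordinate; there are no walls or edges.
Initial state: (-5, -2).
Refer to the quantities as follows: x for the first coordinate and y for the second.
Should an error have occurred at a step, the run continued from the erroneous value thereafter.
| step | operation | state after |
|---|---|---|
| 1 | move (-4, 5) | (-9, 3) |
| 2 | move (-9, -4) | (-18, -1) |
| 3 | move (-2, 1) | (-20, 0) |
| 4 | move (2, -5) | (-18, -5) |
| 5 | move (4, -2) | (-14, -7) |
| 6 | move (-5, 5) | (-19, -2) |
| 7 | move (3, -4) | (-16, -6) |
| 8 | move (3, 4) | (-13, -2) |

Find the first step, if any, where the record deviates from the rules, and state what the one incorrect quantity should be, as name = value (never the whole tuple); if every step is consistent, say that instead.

no error

Recomputing the run from the initial state:
step 1: x = -9, y = 3
step 2: x = -18, y = -1
step 3: x = -20, y = 0
step 4: x = -18, y = -5
step 5: x = -14, y = -7
step 6: x = -19, y = -2
step 7: x = -16, y = -6
step 8: x = -13, y = -2
This matches the record at every step.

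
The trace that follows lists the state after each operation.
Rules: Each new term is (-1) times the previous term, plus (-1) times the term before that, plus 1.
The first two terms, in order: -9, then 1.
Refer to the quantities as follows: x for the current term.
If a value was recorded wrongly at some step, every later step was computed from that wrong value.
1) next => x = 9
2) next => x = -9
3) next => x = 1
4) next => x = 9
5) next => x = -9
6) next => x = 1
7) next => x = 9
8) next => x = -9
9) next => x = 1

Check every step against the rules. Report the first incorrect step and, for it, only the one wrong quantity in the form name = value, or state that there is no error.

Recomputing the run from the initial state:
step 1: x = 9
step 2: x = -9
step 3: x = 1
step 4: x = 9
step 5: x = -9
step 6: x = 1
step 7: x = 9
step 8: x = -9
step 9: x = 1
This matches the trace at every step.

no error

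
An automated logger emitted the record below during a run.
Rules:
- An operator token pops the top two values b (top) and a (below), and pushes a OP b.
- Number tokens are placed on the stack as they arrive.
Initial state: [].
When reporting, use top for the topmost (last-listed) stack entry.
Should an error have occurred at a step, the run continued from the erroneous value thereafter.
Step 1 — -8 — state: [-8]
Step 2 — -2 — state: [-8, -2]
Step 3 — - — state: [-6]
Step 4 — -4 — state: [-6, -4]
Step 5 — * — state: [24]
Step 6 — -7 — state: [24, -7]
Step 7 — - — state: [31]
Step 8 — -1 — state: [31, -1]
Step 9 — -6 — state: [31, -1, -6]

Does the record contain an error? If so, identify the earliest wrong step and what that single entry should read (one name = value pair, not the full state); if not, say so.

no error

1. push -8: top = -8 (consistent with the record)
2. push -2: top = -2 (checks out)
3. -8 - -2 = -6 (exactly as logged)
4. push -4: top = -4 (verified)
5. -6 * -4 = 24 (confirmed correct)
6. push -7: top = -7 (checks out)
7. 24 - -7 = 31 (verified)
8. push -1: top = -1 (in agreement)
9. push -6: top = -6 (matches)
All entries verified; no error found.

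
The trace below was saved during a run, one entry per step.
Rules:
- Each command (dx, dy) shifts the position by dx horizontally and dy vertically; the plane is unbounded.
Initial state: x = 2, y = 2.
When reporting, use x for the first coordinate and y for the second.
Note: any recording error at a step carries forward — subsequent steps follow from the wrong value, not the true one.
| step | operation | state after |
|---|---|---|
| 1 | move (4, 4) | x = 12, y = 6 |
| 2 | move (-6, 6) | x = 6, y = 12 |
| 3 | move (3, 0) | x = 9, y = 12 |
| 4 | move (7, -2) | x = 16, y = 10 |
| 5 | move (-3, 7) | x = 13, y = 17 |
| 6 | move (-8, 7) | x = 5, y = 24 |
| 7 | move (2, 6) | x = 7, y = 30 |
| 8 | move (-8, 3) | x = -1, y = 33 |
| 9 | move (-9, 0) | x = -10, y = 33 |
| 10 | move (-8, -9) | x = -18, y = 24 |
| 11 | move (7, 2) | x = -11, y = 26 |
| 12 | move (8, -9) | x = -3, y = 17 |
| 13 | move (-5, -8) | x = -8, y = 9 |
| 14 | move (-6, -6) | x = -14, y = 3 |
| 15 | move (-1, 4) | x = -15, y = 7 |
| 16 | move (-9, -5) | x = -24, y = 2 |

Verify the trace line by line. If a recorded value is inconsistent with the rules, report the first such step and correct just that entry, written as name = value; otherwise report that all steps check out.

step 1, x = 6

Recomputing the run from the initial state:
step 1: x = 6, y = 6
step 2: x = 0, y = 12
step 3: x = 3, y = 12
step 4: x = 10, y = 10
step 5: x = 7, y = 17
step 6: x = -1, y = 24
step 7: x = 1, y = 30
step 8: x = -7, y = 33
step 9: x = -16, y = 33
step 10: x = -24, y = 24
step 11: x = -17, y = 26
step 12: x = -9, y = 17
step 13: x = -14, y = 9
step 14: x = -20, y = 3
step 15: x = -21, y = 7
step 16: x = -30, y = 2
The first disagreement with the trace is at step 1, where the value should be x = 6.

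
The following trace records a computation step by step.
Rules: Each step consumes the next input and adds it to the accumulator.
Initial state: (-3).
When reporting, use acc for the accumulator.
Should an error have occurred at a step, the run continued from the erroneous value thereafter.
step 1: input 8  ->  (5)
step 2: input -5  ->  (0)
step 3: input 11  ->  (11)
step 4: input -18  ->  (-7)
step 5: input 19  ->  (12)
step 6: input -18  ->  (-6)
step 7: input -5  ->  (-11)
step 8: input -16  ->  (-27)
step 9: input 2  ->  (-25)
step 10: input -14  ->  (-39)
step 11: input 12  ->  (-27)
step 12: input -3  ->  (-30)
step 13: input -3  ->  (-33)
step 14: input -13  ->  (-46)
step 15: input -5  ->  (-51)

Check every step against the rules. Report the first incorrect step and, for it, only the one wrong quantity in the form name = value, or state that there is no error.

no error

1. acc = -3 + 8 = 5 (verified)
2. acc = 5 + -5 = 0 (in agreement)
3. acc = 0 + 11 = 11 (no discrepancy)
4. acc = 11 + -18 = -7 (verified)
5. acc = -7 + 19 = 12 (exactly as logged)
6. acc = 12 + -18 = -6 (agrees with the trace)
7. acc = -6 + -5 = -11 (no discrepancy)
8. acc = -11 + -16 = -27 (in agreement)
9. acc = -27 + 2 = -25 (exactly as logged)
10. acc = -25 + -14 = -39 (consistent with the trace)
11. acc = -39 + 12 = -27 (in agreement)
12. acc = -27 + -3 = -30 (exactly as logged)
13. acc = -30 + -3 = -33 (no discrepancy)
14. acc = -33 + -13 = -46 (checks out)
15. acc = -46 + -5 = -51 (checks out)
Nothing is out of place; the run is error-free.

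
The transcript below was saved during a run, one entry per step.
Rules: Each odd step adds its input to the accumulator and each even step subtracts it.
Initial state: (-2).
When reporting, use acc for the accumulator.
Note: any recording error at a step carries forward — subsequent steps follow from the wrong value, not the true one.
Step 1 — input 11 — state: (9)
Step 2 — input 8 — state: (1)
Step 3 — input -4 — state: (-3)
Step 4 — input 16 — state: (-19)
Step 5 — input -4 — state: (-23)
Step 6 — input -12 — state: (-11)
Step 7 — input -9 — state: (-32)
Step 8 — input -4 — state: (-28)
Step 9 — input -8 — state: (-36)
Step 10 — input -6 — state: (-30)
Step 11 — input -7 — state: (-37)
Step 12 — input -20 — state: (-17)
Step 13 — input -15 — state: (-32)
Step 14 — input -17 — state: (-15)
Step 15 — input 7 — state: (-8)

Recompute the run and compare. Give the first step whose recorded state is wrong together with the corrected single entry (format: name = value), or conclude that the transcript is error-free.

Recomputing the run from the initial state:
step 1: acc = 9
step 2: acc = 1
step 3: acc = -3
step 4: acc = -19
step 5: acc = -23
step 6: acc = -11
step 7: acc = -20
step 8: acc = -16
step 9: acc = -24
step 10: acc = -18
step 11: acc = -25
step 12: acc = -5
step 13: acc = -20
step 14: acc = -3
step 15: acc = 4
The first disagreement with the transcript is at step 7, where the value should be acc = -20.

step 7, acc = -20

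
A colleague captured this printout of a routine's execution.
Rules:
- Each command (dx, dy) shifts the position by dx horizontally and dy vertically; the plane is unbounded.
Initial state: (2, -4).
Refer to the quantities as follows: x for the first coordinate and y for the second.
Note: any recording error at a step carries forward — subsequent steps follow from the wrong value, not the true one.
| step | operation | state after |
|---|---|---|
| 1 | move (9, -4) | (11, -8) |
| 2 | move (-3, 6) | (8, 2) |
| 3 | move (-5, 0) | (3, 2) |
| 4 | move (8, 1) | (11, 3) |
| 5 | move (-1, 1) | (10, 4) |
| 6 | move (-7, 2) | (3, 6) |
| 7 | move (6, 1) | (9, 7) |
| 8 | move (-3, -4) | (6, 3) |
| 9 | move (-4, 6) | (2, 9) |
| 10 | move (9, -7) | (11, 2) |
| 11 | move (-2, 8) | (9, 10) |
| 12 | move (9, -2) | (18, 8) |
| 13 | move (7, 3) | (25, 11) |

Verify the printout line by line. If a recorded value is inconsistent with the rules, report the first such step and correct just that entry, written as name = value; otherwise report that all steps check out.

step 2, y = -2

Step 1: x = 2 + (9) = 11, y = -4 + (-4) = -8 — checks out.
Step 2: x = 11 + (-3) = 8, y = -8 + (6) = -2 — this is not what the printout shows.
The audit stops at step 2: the recorded entry is wrong and should be y = -2.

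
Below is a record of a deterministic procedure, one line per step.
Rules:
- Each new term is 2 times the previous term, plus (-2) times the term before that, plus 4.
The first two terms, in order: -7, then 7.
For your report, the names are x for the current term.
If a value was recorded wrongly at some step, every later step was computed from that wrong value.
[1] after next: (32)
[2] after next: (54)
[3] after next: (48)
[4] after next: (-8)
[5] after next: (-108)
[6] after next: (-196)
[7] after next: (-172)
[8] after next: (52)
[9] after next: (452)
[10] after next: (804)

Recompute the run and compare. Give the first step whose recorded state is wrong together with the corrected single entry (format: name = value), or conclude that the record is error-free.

Recomputing the run from the initial state:
step 1: x = 32
step 2: x = 54
step 3: x = 48
step 4: x = -8
step 5: x = -108
step 6: x = -196
step 7: x = -172
step 8: x = 52
step 9: x = 452
step 10: x = 804
This matches the record at every step.

no error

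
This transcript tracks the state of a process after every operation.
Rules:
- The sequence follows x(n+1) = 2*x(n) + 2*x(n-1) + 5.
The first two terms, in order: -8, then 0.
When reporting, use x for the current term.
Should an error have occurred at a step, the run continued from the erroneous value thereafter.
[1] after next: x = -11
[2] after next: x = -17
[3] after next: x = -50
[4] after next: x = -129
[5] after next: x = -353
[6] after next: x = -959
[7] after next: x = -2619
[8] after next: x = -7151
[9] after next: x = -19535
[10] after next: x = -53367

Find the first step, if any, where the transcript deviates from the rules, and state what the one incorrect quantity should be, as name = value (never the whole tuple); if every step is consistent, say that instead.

step 3, x = -51

Step 1: x = 2*(0) + (2)*(-8) + (5) = -11 — confirmed correct.
Step 2: x = 2*(-11) + (2)*(0) + (5) = -17 — checks out.
Step 3: x = 2*(-17) + (2)*(-11) + (5) = -51 — the recorded entry deviates here.
So the first discrepancy is step 3, where the right value is x = -51.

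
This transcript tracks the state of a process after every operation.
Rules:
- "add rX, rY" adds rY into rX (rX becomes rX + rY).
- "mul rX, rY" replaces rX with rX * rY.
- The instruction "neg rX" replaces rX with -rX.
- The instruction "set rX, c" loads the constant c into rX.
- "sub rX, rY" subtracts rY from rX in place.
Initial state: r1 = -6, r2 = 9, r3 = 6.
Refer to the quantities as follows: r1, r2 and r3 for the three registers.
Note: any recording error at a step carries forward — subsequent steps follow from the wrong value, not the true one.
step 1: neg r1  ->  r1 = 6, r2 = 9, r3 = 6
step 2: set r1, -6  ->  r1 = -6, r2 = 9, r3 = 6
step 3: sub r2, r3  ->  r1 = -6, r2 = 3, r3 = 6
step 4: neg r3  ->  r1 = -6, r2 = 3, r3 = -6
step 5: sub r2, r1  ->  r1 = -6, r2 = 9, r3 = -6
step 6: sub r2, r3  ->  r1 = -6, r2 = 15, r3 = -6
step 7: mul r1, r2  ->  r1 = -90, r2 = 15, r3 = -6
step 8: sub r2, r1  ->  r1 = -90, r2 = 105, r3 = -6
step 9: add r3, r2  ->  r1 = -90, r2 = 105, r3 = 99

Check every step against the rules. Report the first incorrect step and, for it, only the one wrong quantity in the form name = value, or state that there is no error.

no error

Step 1: r1 = -(-6) = 6 — in agreement.
Step 2: r1 = -6 — checks out.
Step 3: r2 = 9 - 6 = 3 — consistent with the transcript.
Step 4: r3 = -(6) = -6 — agrees with the transcript.
Step 5: r2 = 3 - -6 = 9 — confirmed correct.
Step 6: r2 = 9 - -6 = 15 — agrees with the transcript.
Step 7: r1 = -6 * 15 = -90 — in agreement.
Step 8: r2 = 15 - -90 = 105 — exactly as logged.
Step 9: r3 = -6 + 105 = 99 — agrees with the transcript.
No step deviates from the rules.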